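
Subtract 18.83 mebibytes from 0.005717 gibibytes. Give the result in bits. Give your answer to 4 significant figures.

-1.088 × 10^8 bit

0.005717 GiB = 4.91087 × 10^7 bit and 18.83 MiB = 1.57957 × 10^8 bit.
4.91087 × 10^7 − 1.57957 × 10^8 ≈ -1.088 × 10^8 bit.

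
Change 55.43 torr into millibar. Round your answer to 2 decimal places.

73.90 mbar

1 torr = 1.33322 mbar.
Thus 55.43 × 1.33322 ≈ 73.90 mbar.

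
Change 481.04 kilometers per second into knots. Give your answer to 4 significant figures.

1 kilometer per second = 1943.84 knots.
So 481.04 × 1943.84 ≈ 935100 kn.

935100 knots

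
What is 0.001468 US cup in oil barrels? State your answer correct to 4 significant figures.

2.185 × 10^-6 bbl

1 US cup = 0.00148810 bbl.
Then 0.001468 × 0.00148810 ≈ 2.185 × 10^-6 bbl.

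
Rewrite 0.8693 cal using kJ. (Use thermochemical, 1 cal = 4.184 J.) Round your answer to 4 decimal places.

0.0036 kilojoules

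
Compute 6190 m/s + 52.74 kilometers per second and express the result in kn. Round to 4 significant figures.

6190 m/s = 12032.4 kn and 52.74 km/s = 102518 kn.
12032.4 + 102518 ≈ 114600 kn.

114600 kn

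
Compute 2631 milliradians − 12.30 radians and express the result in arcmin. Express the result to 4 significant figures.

-33240 arcminutes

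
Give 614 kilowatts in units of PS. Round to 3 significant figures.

835 PS

1 kilowatt = 1.35962 metric horsepower.
Then 614 × 1.35962 ≈ 835 PS.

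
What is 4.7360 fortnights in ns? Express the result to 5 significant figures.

1 fortnight = 1.20960 × 10^15 ns.
4.7360 × 1.20960 × 10^15 ≈ 5.7287 × 10^15 ns.

5.7287 × 10^15 ns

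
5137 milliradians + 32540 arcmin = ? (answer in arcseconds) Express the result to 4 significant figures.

5137 mrad = 1.05958 × 10^6 arcsec and 32540 arcmin = 1.95240 × 10^6 arcsec.
1.05958 × 10^6 + 1.95240 × 10^6 ≈ 3.012 × 10^6 arcsec.

3.012 × 10^6 arcseconds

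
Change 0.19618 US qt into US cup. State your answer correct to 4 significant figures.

0.7847 US cup

1 US quart = 4.00000 US cups.
Thus 0.19618 × 4.00000 ≈ 0.7847 US cup.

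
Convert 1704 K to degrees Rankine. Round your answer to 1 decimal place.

3067.2 degrees Rankine

°R = K × 9/5.
Applying the formula gives 3067.2 °R.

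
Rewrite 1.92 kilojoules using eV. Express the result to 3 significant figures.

1 kJ = 6.24151 × 10^21 electronvolts.
Then 1.92 × 6.24151 × 10^21 ≈ 1.20 × 10^22 eV.

1.20 × 10^22 eV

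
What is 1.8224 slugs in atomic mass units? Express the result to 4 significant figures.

1.602 × 10^28 u

1 slug = 8.78865 × 10^27 u.
1.8224 × 8.78865 × 10^27 ≈ 1.602 × 10^28 u.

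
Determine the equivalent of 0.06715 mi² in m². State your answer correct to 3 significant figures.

174000 m²

1 square mile = 2.58999 × 10^6 m².
Thus 0.06715 × 2.58999 × 10^6 ≈ 174000 m².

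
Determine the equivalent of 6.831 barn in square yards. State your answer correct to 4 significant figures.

8.170 × 10^-28 square yards

1 barn = 1.19599 × 10^-28 square yards.
So 6.831 × 1.19599 × 10^-28 ≈ 8.170 × 10^-28 yd².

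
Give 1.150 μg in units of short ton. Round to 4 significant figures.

1 microgram = 1.10231e-12 short ton.
1.150 × 1.10231e-12 ≈ 1.268e-12 short ton.

1.268e-12 short ton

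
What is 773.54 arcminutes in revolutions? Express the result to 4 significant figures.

1 arcminute = 4.62963e-5 rev.
So 773.54 × 4.62963e-5 ≈ 0.03581 rev.

0.03581 rev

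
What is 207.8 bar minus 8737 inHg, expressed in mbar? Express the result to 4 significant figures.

207.8 bar = 207800 mbar and 8737 inHg = 295869 mbar.
207800 − 295869 ≈ -88070 mbar.

-88070 mbar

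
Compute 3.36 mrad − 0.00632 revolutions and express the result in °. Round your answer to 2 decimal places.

3.36 mrad = 0.192514 ° and 0.00632 rev = 2.27520 °.
0.192514 − 2.27520 ≈ -2.08 °.

-2.08 °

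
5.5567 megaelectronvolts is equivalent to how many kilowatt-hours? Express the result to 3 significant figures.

1 MeV = 4.45049e-20 kWh.
So 5.5567 × 4.45049e-20 ≈ 2.47e-19 kWh.

2.47e-19 kilowatt-hours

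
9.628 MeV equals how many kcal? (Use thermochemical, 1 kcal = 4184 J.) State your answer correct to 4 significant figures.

1 MeV = 3.82929e-17 kcal.
Then 9.628 × 3.82929e-17 ≈ 3.687e-16 kcal.

3.687e-16 kcal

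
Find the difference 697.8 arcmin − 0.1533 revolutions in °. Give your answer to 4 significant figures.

-43.56 °

697.8 arcmin = 11.6300 ° and 0.1533 rev = 55.1880 °.
11.6300 − 55.1880 ≈ -43.56 °.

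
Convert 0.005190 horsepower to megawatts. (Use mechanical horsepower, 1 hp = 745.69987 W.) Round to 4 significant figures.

1 hp = 0.000745700 MW.
So 0.005190 × 0.000745700 ≈ 3.870e-6 MW.

3.870e-6 MW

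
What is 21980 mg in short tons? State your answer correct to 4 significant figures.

2.423 × 10^-5 short ton

1 mg = 1.10231 × 10^-9 short ton.
21980 × 1.10231 × 10^-9 ≈ 2.423 × 10^-5 short ton.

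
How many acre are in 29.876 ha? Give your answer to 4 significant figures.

73.83 acres

1 ha = 2.47105 acres.
29.876 × 2.47105 ≈ 73.83 acre.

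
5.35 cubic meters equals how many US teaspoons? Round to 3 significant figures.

1 m³ = 202884 US tsp.
5.35 × 202884 ≈ 1.09 × 10^6 US tsp.

1.09 × 10^6 US tsp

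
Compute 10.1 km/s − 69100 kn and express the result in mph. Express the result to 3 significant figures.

-56900 miles per hour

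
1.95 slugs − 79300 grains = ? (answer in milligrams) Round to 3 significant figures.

2.33e+7 mg

1.95 slug = 2.84581e+7 mg and 79300 gr = 5.13855e+6 mg.
2.84581e+7 − 5.13855e+6 ≈ 2.33e+7 mg.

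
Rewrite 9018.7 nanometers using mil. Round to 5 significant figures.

0.35507 mil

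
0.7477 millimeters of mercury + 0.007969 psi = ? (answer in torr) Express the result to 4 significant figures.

0.7477 mmHg = 0.747700 torr and 0.007969 psi = 0.412116 torr.
0.747700 + 0.412116 ≈ 1.160 torr.

1.160 torr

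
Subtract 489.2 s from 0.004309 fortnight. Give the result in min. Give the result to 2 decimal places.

0.004309 fortnight = 86.8694 min and 489.2 s = 8.15333 min.
86.8694 − 8.15333 ≈ 78.72 min.

78.72 minutes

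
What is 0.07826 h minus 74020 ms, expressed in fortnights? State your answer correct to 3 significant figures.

0.000172 fortnights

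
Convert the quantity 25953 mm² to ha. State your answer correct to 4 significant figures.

1 square millimeter = 1.00000e-10 ha.
Thus 25953 × 1.00000e-10 ≈ 2.595e-6 ha.

2.595e-6 ha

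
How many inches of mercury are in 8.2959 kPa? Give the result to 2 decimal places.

2.45 inHg

1 kilopascal = 0.295300 inches of mercury.
8.2959 × 0.295300 ≈ 2.45 inHg.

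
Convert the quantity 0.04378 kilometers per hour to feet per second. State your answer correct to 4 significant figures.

1 km/h = 0.911344 ft/s.
Thus 0.04378 × 0.911344 ≈ 0.03990 ft/s.

0.03990 feet per second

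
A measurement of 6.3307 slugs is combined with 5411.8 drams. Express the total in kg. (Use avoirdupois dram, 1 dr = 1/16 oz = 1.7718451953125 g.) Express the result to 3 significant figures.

102 kg

6.3307 slug = 92.3896 kg and 5411.8 dr = 9.58887 kg.
92.3896 + 9.58887 ≈ 102 kg.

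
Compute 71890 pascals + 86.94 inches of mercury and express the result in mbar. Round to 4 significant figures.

71890 Pa = 718.900 mbar and 86.94 inHg = 2944.13 mbar.
718.900 + 2944.13 ≈ 3663 mbar.

3663 millibar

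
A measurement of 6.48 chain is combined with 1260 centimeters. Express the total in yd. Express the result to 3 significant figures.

156 yd

6.48 chain = 142.560 yd and 1260 cm = 13.7795 yd.
142.560 + 13.7795 ≈ 156 yd.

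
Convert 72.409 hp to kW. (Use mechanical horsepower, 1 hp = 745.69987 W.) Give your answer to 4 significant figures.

54.00 kW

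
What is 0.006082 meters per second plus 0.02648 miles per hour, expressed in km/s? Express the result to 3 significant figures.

1.79 × 10^-5 kilometers per second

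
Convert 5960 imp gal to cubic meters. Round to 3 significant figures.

1 imperial gallon = 0.00454609 m³.
Then 5960 × 0.00454609 ≈ 27.1 m³.

27.1 m³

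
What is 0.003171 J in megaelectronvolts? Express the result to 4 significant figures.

1 J = 6.24151 × 10^12 MeV.
Then 0.003171 × 6.24151 × 10^12 ≈ 1.979 × 10^10 MeV.

1.979 × 10^10 megaelectronvolts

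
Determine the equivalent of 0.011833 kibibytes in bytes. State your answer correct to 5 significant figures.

1 kibibyte = 1024.00 bytes.
Thus 0.011833 × 1024.00 ≈ 12.117 B.

12.117 B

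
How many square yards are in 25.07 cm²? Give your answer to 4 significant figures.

0.002998 yd²

1 square centimeter = 0.000119599 yd².
Thus 25.07 × 0.000119599 ≈ 0.002998 yd².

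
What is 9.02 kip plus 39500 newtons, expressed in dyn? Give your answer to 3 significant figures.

7.96e+9 dyn

9.02 kip = 4.01230e+9 dyn and 39500 N = 3.95000e+9 dyn.
4.01230e+9 + 3.95000e+9 ≈ 7.96e+9 dyn.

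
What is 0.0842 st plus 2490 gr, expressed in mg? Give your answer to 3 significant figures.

0.0842 st = 534695 mg and 2490 gr = 161349 mg.
534695 + 161349 ≈ 696000 mg.

696000 mg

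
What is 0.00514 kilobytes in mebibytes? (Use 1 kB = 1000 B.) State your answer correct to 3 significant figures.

4.90 × 10^-6 mebibytes

1 kilobyte = 0.000953674 mebibytes.
Thus 0.00514 × 0.000953674 ≈ 4.90 × 10^-6 MiB.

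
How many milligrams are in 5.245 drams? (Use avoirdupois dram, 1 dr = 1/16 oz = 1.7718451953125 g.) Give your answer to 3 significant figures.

9290 milligrams

1 dram = 1771.85 mg.
Then 5.245 × 1771.85 ≈ 9290 mg.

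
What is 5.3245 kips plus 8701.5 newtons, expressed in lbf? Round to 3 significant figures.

5.3245 kip = 5324.50 lbf and 8701.5 N = 1956.18 lbf.
5324.50 + 1956.18 ≈ 7280 lbf.

7280 pounds-force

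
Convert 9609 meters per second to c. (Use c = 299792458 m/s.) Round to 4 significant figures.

1 meter per second = 3.33564e-9 c.
9609 × 3.33564e-9 ≈ 3.205e-5 c.

3.205e-5 c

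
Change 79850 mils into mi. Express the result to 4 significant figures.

0.001260 mi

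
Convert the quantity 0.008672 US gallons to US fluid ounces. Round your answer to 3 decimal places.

1.110 US fluid ounces

1 US gal = 128.000 US fluid ounces.
So 0.008672 × 128.000 ≈ 1.110 US fl oz.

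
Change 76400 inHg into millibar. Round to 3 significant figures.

1 inch of mercury = 33.8639 mbar.
So 76400 × 33.8639 ≈ 2.59 × 10^6 mbar.

2.59 × 10^6 mbar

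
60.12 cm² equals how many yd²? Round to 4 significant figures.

0.007190 square yards

1 cm² = 0.000119599 square yards.
60.12 × 0.000119599 ≈ 0.007190 yd².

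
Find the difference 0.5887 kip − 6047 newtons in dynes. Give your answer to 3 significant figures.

0.5887 kip = 2.61867e+8 dyn and 6047 N = 6.04700e+8 dyn.
2.61867e+8 − 6.04700e+8 ≈ -3.43e+8 dyn.

-3.43e+8 dynes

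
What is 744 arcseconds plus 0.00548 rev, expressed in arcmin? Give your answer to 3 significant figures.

744 arcsec = 12.4000 arcmin and 0.00548 rev = 118.368 arcmin.
12.4000 + 118.368 ≈ 131 arcmin.

131 arcminutes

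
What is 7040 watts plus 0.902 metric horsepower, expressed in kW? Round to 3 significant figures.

7.70 kW

7040 W = 7.04000 kW and 0.902 PS = 0.663420 kW.
7.04000 + 0.663420 ≈ 7.70 kW.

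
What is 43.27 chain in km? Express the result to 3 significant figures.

1 chain = 0.0201168 kilometers.
So 43.27 × 0.0201168 ≈ 0.870 km.

0.870 kilometers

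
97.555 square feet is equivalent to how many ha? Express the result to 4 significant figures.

0.0009063 hectares

1 ft² = 9.29030 × 10^-6 hectares.
Then 97.555 × 9.29030 × 10^-6 ≈ 0.0009063 ha.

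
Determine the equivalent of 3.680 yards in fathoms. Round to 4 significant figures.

1 yd = 0.500000 fathom.
Thus 3.680 × 0.500000 ≈ 1.840 fathom.

1.840 fathoms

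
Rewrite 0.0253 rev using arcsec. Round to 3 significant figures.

32800 arcseconds

1 revolution = 1.29600 × 10^6 arcseconds.
So 0.0253 × 1.29600 × 10^6 ≈ 32800 arcsec.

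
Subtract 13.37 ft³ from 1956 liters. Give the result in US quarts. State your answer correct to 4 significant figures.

1667 US quarts

1956 L = 2066.88 US qt and 13.37 ft³ = 400.058 US qt.
2066.88 − 400.058 ≈ 1667 US qt.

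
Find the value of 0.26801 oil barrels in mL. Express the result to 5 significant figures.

42610 mL

1 bbl = 158987 mL.
So 0.26801 × 158987 ≈ 42610 mL.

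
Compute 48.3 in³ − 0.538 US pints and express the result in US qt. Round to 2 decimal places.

48.3 in³ = 0.836364 US qt and 0.538 US pt = 0.269000 US qt.
0.836364 − 0.269000 ≈ 0.57 US qt.

0.57 US qt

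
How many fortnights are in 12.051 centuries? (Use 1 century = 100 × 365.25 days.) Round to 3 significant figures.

31400 fortnight

1 century = 2608.93 fortnights.
Thus 12.051 × 2608.93 ≈ 31400 fortnight.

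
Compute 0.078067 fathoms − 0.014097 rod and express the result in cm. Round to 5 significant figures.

7.1872 cm

0.078067 fathom = 14.2769 cm and 0.014097 rod = 7.08966 cm.
14.2769 − 7.08966 ≈ 7.1872 cm.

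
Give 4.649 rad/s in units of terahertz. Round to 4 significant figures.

7.399 × 10^-13 THz

1 rad/s = 1.59155 × 10^-13 terahertz.
So 4.649 × 1.59155 × 10^-13 ≈ 7.399 × 10^-13 THz.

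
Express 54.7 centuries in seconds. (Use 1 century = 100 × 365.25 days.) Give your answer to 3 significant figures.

1.73 × 10^11 seconds

1 century = 3.15576 × 10^9 s.
So 54.7 × 3.15576 × 10^9 ≈ 1.73 × 10^11 s.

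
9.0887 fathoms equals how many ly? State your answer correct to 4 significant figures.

1.757 × 10^-15 light-years

1 fathom = 1.93304 × 10^-16 ly.
So 9.0887 × 1.93304 × 10^-16 ≈ 1.757 × 10^-15 ly.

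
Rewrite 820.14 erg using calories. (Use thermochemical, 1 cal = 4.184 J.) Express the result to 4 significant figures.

1.960 × 10^-5 calories

1 erg = 2.39006 × 10^-8 calories.
Then 820.14 × 2.39006 × 10^-8 ≈ 1.960 × 10^-5 cal.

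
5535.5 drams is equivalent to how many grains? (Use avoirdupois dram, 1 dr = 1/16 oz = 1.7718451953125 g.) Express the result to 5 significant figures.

1 dram = 27.34375 grains.
Then 5535.5 × 27.34375 ≈ 151360 gr.

151360 grains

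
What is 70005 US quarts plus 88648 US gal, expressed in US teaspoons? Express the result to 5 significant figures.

8.1523 × 10^7 US tsp

70005 US qt = 1.34410 × 10^7 US tsp and 88648 US gal = 6.80817 × 10^7 US tsp.
1.34410 × 10^7 + 6.80817 × 10^7 ≈ 8.1523 × 10^7 US tsp.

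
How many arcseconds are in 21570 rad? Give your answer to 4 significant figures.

4.449 × 10^9 arcsec

1 rad = 206265 arcsec.
Then 21570 × 206265 ≈ 4.449 × 10^9 arcsec.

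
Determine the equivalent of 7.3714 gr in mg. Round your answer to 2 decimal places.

477.66 milligrams

1 grain = 64.7989 milligrams.
Then 7.3714 × 64.7989 ≈ 477.66 mg.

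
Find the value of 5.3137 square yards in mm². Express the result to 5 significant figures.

1 square yard = 836127 mm².
So 5.3137 × 836127 ≈ 4.4429 × 10^6 mm².

4.4429 × 10^6 mm²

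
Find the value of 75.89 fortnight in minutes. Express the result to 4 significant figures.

1 fortnight = 20160.0 min.
Thus 75.89 × 20160.0 ≈ 1.530 × 10^6 min.

1.530 × 10^6 min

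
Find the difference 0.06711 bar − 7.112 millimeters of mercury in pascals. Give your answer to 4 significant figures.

0.06711 bar = 6711.00 Pa and 7.112 mmHg = 948.189 Pa.
6711.00 − 948.189 ≈ 5763 Pa.

5763 pascals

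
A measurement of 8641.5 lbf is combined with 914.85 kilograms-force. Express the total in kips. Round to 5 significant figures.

10.658 kips

8641.5 lbf = 8.64150 kip and 914.85 kgf = 2.01690 kip.
8.64150 + 2.01690 ≈ 10.658 kip.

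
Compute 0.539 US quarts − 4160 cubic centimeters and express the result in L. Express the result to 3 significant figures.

-3.65 L

0.539 US qt = 0.510084 L and 4160 cm³ = 4.16000 L.
0.510084 − 4.16000 ≈ -3.65 L.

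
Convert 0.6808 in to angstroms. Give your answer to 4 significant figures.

1.729 × 10^8 Å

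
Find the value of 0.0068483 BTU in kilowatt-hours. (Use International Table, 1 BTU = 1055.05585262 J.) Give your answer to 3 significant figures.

1 BTU = 0.000293071 kilowatt-hours.
So 0.0068483 × 0.000293071 ≈ 2.01e-6 kWh.

2.01e-6 kilowatt-hours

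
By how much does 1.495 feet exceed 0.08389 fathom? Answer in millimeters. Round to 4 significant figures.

302.3 millimeters

1.495 ft = 455.676 mm and 0.08389 fathom = 153.418 mm.
455.676 − 153.418 ≈ 302.3 mm.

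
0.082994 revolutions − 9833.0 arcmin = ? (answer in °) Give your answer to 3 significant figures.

-134 degrees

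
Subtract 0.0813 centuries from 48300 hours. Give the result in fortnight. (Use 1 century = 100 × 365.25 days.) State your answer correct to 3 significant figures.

48300 h = 143.750 fortnight and 0.0813 century = 212.106 fortnight.
143.750 − 212.106 ≈ -68.4 fortnight.

-68.4 fortnight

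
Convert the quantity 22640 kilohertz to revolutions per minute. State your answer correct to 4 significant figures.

1 kHz = 60000.0 rpm.
Thus 22640 × 60000.0 ≈ 1.358 × 10^9 rpm.

1.358 × 10^9 revolutions per minute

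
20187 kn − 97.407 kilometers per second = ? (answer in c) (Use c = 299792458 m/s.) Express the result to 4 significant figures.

20187 kn = 3.46409e-5 c and 97.407 km/s = 0.000324915 c.
3.46409e-5 − 0.000324915 ≈ -0.0002903 c.

-0.0002903 c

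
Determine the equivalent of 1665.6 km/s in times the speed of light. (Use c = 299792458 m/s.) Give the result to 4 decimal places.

1 km/s = 3.33564 × 10^-6 c.
Then 1665.6 × 3.33564 × 10^-6 ≈ 0.0056 c.

0.0056 times the speed of light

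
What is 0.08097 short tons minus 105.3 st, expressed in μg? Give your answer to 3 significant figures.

-5.95e+11 μg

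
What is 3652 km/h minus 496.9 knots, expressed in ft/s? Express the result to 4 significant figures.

2490 ft/s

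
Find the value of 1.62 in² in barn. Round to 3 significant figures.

1.05 × 10^25 barns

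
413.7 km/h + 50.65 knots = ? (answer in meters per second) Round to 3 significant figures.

413.7 km/h = 114.917 m/s and 50.65 kn = 26.0566 m/s.
114.917 + 26.0566 ≈ 141 m/s.

141 meters per second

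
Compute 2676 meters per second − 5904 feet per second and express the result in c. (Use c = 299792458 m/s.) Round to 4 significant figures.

2.924 × 10^-6 times the speed of light

2676 m/s = 8.92618 × 10^-6 c and 5904 ft/s = 6.00262 × 10^-6 c.
8.92618 × 10^-6 − 6.00262 × 10^-6 ≈ 2.924 × 10^-6 c.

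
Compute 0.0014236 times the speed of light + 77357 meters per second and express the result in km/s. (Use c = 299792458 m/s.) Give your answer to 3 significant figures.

504 km/s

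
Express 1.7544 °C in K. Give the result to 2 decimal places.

274.90 kelvins

K = °C + 273.15.
Applying the formula gives 274.90 K.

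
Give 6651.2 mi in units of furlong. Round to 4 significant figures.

1 mi = 8.00000 furlong.
So 6651.2 × 8.00000 ≈ 53210 furlong.

53210 furlong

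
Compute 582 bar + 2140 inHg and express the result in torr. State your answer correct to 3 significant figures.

582 bar = 436536 torr and 2140 inHg = 54356.0 torr.
436536 + 54356.0 ≈ 491000 torr.

491000 torr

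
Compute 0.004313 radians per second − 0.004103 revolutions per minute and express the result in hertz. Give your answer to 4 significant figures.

0.004313 rad/s = 0.000686435 Hz and 0.004103 rpm = 6.83833e-5 Hz.
0.000686435 − 6.83833e-5 ≈ 0.0006181 Hz.

0.0006181 hertz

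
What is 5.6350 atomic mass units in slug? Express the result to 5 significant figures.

1 u = 1.13783 × 10^-28 slugs.
5.6350 × 1.13783 × 10^-28 ≈ 6.4117 × 10^-28 slug.

6.4117 × 10^-28 slug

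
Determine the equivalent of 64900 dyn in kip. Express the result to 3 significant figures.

0.000146 kip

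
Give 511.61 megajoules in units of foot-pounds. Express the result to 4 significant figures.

1 MJ = 737562 foot-pounds.
511.61 × 737562 ≈ 3.773 × 10^8 ft·lbf.

3.773 × 10^8 ft·lbf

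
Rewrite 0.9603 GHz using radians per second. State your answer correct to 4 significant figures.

1 gigahertz = 6.28319 × 10^9 radians per second.
Then 0.9603 × 6.28319 × 10^9 ≈ 6.034 × 10^9 rad/s.

6.034 × 10^9 radians per second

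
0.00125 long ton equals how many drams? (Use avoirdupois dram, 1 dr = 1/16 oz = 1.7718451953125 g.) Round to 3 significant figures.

1 long ton = 573440 dr.
Then 0.00125 × 573440 ≈ 717 dr.

717 drams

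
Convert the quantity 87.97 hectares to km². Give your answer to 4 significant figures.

0.8797 km²

1 ha = 0.0100000 square kilometers.
So 87.97 × 0.0100000 ≈ 0.8797 km².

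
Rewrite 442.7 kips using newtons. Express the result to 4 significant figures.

1 kip = 4448.22 N.
Thus 442.7 × 4448.22 ≈ 1.969e+6 N.

1.969e+6 N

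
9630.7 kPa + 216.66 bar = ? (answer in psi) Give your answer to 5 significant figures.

9630.7 kPa = 1396.81 psi and 216.66 bar = 3142.39 psi.
1396.81 + 3142.39 ≈ 4539.2 psi.

4539.2 psi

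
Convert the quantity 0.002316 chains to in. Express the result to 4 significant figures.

1 chain = 792.000 in.
So 0.002316 × 792.000 ≈ 1.834 in.

1.834 in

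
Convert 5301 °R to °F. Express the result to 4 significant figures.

°R = °F + 459.67.
Applying the formula gives 4841 °F.

4841 °F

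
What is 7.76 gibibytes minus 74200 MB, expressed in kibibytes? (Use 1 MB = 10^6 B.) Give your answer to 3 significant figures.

-6.43 × 10^7 KiB

7.76 GiB = 8.13695 × 10^6 KiB and 74200 MB = 7.24609 × 10^7 KiB.
8.13695 × 10^6 − 7.24609 × 10^7 ≈ -6.43 × 10^7 KiB.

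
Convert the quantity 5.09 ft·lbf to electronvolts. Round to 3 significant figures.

4.31 × 10^19 eV

1 ft·lbf = 8.46235 × 10^18 eV.
So 5.09 × 8.46235 × 10^18 ≈ 4.31 × 10^19 eV.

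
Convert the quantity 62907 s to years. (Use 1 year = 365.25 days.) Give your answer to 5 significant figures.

1 second = 3.16881 × 10^-8 years.
Then 62907 × 3.16881 × 10^-8 ≈ 0.0019934 yr.

0.0019934 years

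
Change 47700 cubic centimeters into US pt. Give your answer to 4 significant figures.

100.8 US pints

1 cubic centimeter = 0.00211338 US pt.
Then 47700 × 0.00211338 ≈ 100.8 US pt.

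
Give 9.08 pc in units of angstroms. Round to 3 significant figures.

1 pc = 3.08568e+26 angstroms.
Thus 9.08 × 3.08568e+26 ≈ 2.80e+27 Å.

2.80e+27 angstroms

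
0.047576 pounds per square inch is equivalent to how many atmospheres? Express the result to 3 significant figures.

1 pound per square inch = 0.0680460 atm.
Then 0.047576 × 0.0680460 ≈ 0.00324 atm.

0.00324 atm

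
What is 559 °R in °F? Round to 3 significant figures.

99.3 degrees Fahrenheit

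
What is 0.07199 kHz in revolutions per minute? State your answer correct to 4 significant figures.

4319 rpm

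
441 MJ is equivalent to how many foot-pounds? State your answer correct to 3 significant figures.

3.25 × 10^8 ft·lbf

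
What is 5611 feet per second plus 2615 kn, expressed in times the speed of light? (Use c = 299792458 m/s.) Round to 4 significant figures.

1.019 × 10^-5 c

5611 ft/s = 5.70472 × 10^-6 c and 2615 kn = 4.48735 × 10^-6 c.
5.70472 × 10^-6 + 4.48735 × 10^-6 ≈ 1.019 × 10^-5 c.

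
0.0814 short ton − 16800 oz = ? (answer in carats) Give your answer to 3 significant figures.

0.0814 short ton = 369224 ct and 16800 oz = 2.38136 × 10^6 ct.
369224 − 2.38136 × 10^6 ≈ -2.01 × 10^6 ct.

-2.01 × 10^6 ct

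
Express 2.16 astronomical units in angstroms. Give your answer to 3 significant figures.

3.23e+21 angstroms

1 au = 1.49598e+21 Å.
So 2.16 × 1.49598e+21 ≈ 3.23e+21 Å.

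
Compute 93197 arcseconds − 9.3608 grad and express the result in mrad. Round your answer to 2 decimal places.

304.79 mrad

93197 arcsec = 451.832 mrad and 9.3608 grad = 147.039 mrad.
451.832 − 147.039 ≈ 304.79 mrad.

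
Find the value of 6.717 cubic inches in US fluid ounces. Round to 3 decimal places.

1 in³ = 0.554113 US fl oz.
6.717 × 0.554113 ≈ 3.722 US fl oz.

3.722 US fl oz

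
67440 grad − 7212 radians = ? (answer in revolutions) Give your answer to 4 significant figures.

67440 grad = 168.600 rev and 7212 rad = 1147.83 rev.
168.600 − 1147.83 ≈ -979.2 rev.

-979.2 revolutions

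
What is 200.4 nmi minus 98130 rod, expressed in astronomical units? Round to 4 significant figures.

200.4 nmi = 2.48092e-6 au and 98130 rod = 3.29895e-6 au.
2.48092e-6 − 3.29895e-6 ≈ -8.180e-7 au.

-8.180e-7 au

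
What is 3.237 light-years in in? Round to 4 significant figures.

1 ly = 3.72470 × 10^17 in.
3.237 × 3.72470 × 10^17 ≈ 1.206 × 10^18 in.

1.206 × 10^18 inches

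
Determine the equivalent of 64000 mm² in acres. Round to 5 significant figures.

1 mm² = 2.47105 × 10^-10 acres.
Thus 64000 × 2.47105 × 10^-10 ≈ 1.5815 × 10^-5 acre.

1.5815 × 10^-5 acres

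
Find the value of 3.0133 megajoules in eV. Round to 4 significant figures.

1.881e+25 eV

1 megajoule = 6.24151e+24 eV.
So 3.0133 × 6.24151e+24 ≈ 1.881e+25 eV.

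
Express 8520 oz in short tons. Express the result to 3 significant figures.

0.266 short tons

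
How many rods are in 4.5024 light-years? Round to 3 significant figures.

8.47 × 10^15 rod

1 light-year = 1.88116 × 10^15 rods.
So 4.5024 × 1.88116 × 10^15 ≈ 8.47 × 10^15 rod.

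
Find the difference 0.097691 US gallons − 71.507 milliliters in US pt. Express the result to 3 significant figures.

0.097691 US gal = 0.781528 US pt and 71.507 mL = 0.151121 US pt.
0.781528 − 0.151121 ≈ 0.630 US pt.

0.630 US pt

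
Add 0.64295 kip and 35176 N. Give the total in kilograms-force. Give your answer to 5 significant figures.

0.64295 kip = 291.637 kgf and 35176 N = 3586.95 kgf.
291.637 + 3586.95 ≈ 3878.6 kgf.

3878.6 kilograms-force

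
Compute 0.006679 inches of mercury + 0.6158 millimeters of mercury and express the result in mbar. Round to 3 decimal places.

1.047 mbar

0.006679 inHg = 0.226177 mbar and 0.6158 mmHg = 0.820999 mbar.
0.226177 + 0.820999 ≈ 1.047 mbar.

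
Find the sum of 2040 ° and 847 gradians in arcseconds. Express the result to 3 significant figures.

1.01e+7 arcsec

2040 ° = 7.34400e+6 arcsec and 847 grad = 2.74428e+6 arcsec.
7.34400e+6 + 2.74428e+6 ≈ 1.01e+7 arcsec.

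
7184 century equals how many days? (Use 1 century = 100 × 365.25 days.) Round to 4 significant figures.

2.624e+8 d

1 century = 36525.0 d.
Then 7184 × 36525.0 ≈ 2.624e+8 d.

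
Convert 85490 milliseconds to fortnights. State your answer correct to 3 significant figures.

1 ms = 8.26720 × 10^-10 fortnights.
So 85490 × 8.26720 × 10^-10 ≈ 7.07 × 10^-5 fortnight.

7.07 × 10^-5 fortnights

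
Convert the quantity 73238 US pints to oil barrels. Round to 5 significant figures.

1 US pt = 0.00297619 oil barrels.
Thus 73238 × 0.00297619 ≈ 217.97 bbl.

217.97 oil barrels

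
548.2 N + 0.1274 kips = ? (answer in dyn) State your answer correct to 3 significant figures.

1.11 × 10^8 dynes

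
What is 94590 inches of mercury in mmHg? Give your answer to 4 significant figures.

1 inch of mercury = 25.4000 millimeters of mercury.
So 94590 × 25.4000 ≈ 2.403 × 10^6 mmHg.

2.403 × 10^6 mmHg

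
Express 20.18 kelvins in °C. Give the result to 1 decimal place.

K = °C + 273.15.
Applying the formula gives -253.0 °C.

-253.0 degrees Celsius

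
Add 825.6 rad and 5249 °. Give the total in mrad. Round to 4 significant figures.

917200 mrad

825.6 rad = 825600 mrad and 5249 ° = 91612.3 mrad.
825600 + 91612.3 ≈ 917200 mrad.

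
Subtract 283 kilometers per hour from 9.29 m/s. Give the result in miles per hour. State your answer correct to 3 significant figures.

9.29 m/s = 20.7811 mph and 283 km/h = 175.848 mph.
20.7811 − 175.848 ≈ -155 mph.

-155 miles per hour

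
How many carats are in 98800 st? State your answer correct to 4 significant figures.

3.137 × 10^9 ct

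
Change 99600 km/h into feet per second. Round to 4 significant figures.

1 km/h = 0.911344 ft/s.
99600 × 0.911344 ≈ 90770 ft/s.

90770 ft/s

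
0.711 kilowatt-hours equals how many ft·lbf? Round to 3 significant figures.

1.89e+6 ft·lbf

1 kWh = 2.65522e+6 ft·lbf.
0.711 × 2.65522e+6 ≈ 1.89e+6 ft·lbf.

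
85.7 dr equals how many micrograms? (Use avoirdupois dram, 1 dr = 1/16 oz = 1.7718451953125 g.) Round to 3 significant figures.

1 dram = 1.77185 × 10^6 micrograms.
Then 85.7 × 1.77185 × 10^6 ≈ 1.52 × 10^8 μg.

1.52 × 10^8 micrograms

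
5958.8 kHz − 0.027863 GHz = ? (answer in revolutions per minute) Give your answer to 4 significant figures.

5958.8 kHz = 3.57528 × 10^8 rpm and 0.027863 GHz = 1.67178 × 10^9 rpm.
3.57528 × 10^8 − 1.67178 × 10^9 ≈ -1.314 × 10^9 rpm.

-1.314 × 10^9 revolutions per minute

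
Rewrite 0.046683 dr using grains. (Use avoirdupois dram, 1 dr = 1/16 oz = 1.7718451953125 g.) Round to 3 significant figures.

1 dr = 27.34375 gr.
Then 0.046683 × 27.34375 ≈ 1.28 gr.

1.28 grains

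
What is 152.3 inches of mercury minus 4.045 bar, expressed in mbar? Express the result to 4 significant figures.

152.3 inHg = 5157.47 mbar and 4.045 bar = 4045.00 mbar.
5157.47 − 4045.00 ≈ 1112 mbar.

1112 mbar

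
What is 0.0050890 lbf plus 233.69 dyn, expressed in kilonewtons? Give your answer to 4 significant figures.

2.497 × 10^-5 kN

0.0050890 lbf = 2.26370 × 10^-5 kN and 233.69 dyn = 2.33690 × 10^-6 kN.
2.26370 × 10^-5 + 2.33690 × 10^-6 ≈ 2.497 × 10^-5 kN.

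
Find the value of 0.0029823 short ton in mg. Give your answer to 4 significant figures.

1 short ton = 9.07185e+8 milligrams.
So 0.0029823 × 9.07185e+8 ≈ 2.705e+6 mg.

2.705e+6 mg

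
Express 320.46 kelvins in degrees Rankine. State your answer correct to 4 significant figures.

576.8 degrees Rankine

°R = K × 9/5.
Applying the formula gives 576.8 °R.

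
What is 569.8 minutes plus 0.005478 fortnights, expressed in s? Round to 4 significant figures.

40810 s

569.8 min = 34188.0 s and 0.005478 fortnight = 6626.19 s.
34188.0 + 6626.19 ≈ 40810 s.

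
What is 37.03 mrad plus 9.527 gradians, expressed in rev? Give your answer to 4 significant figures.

37.03 mrad = 0.00589351 rev and 9.527 grad = 0.0238175 rev.
0.00589351 + 0.0238175 ≈ 0.02971 rev.

0.02971 revolutions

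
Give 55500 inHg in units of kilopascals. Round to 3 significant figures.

188000 kPa

1 inHg = 3.38639 kilopascals.
Then 55500 × 3.38639 ≈ 188000 kPa.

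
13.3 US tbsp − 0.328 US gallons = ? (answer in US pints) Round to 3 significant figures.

13.3 US tbsp = 0.415625 US pt and 0.328 US gal = 2.62400 US pt.
0.415625 − 2.62400 ≈ -2.21 US pt.

-2.21 US pt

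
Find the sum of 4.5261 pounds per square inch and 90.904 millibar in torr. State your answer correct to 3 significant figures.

302 torr

4.5261 psi = 234.067 torr and 90.904 mbar = 68.1836 torr.
234.067 + 68.1836 ≈ 302 torr.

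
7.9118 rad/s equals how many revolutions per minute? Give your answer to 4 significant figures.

1 rad/s = 9.54930 revolutions per minute.
7.9118 × 9.54930 ≈ 75.55 rpm.

75.55 revolutions per minute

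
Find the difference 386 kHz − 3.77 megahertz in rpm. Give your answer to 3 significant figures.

386 kHz = 2.31600e+7 rpm and 3.77 MHz = 2.26200e+8 rpm.
2.31600e+7 − 2.26200e+8 ≈ -2.03e+8 rpm.

-2.03e+8 rpm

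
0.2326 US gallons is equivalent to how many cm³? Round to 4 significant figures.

880.5 cubic centimeters

1 US gallon = 3785.41 cm³.
So 0.2326 × 3785.41 ≈ 880.5 cm³.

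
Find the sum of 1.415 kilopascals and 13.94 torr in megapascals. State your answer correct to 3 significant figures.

0.00327 megapascals

1.415 kPa = 0.00141500 MPa and 13.94 torr = 0.00185851 MPa.
0.00141500 + 0.00185851 ≈ 0.00327 MPa.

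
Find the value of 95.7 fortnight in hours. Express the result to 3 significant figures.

1 fortnight = 336.000 h.
95.7 × 336.000 ≈ 32200 h.

32200 h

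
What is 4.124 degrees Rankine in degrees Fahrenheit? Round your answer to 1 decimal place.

-455.5 degrees Fahrenheit

°R = °F + 459.67.
Applying the formula gives -455.5 °F.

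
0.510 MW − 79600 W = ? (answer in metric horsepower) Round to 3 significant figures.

585 metric horsepower

0.510 MW = 693.407 PS and 79600 W = 108.226 PS.
693.407 − 108.226 ≈ 585 PS.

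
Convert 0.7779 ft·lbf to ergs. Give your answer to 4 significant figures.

1 ft·lbf = 1.35582e+7 erg.
Then 0.7779 × 1.35582e+7 ≈ 1.055e+7 erg.

1.055e+7 erg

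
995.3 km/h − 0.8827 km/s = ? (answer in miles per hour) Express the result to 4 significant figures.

-1356 mph

995.3 km/h = 618.451 mph and 0.8827 km/s = 1974.54 mph.
618.451 − 1974.54 ≈ -1356 mph.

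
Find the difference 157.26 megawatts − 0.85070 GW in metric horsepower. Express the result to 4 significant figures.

157.26 MW = 213814 PS and 0.85070 GW = 1.15663 × 10^6 PS.
213814 − 1.15663 × 10^6 ≈ -942800 PS.

-942800 metric horsepower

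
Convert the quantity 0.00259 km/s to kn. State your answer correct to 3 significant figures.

5.03 kn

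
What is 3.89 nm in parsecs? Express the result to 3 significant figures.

1 nanometer = 3.24078e-26 pc.
Then 3.89 × 3.24078e-26 ≈ 1.26e-25 pc.

1.26e-25 pc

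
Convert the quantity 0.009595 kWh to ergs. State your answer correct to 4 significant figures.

1 kWh = 3.60000e+13 ergs.
Then 0.009595 × 3.60000e+13 ≈ 3.454e+11 erg.

3.454e+11 erg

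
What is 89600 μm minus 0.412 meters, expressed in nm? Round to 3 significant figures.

-3.22 × 10^8 nanometers

89600 μm = 8.96000 × 10^7 nm and 0.412 m = 4.12000 × 10^8 nm.
8.96000 × 10^7 − 4.12000 × 10^8 ≈ -3.22 × 10^8 nm.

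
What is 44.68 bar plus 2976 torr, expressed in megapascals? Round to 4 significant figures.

44.68 bar = 4.46800 MPa and 2976 torr = 0.396767 MPa.
4.46800 + 0.396767 ≈ 4.865 MPa.

4.865 megapascals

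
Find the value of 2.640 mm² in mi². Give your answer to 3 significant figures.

1.02 × 10^-12 square miles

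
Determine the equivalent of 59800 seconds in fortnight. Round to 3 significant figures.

0.0494 fortnight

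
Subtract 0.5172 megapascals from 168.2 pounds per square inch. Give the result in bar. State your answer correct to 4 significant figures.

168.2 psi = 11.5970 bar and 0.5172 MPa = 5.17200 bar.
11.5970 − 5.17200 ≈ 6.425 bar.

6.425 bar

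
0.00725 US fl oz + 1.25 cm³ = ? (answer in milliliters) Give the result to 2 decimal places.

1.46 milliliters

0.00725 US fl oz = 0.214408 mL and 1.25 cm³ = 1.25000 mL.
0.214408 + 1.25000 ≈ 1.46 mL.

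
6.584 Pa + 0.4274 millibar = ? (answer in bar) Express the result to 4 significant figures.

6.584 Pa = 6.58400 × 10^-5 bar and 0.4274 mbar = 0.000427400 bar.
6.58400 × 10^-5 + 0.000427400 ≈ 0.0004932 bar.

0.0004932 bar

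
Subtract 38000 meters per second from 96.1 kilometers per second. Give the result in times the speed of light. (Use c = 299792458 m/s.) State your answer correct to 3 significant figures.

0.000194 times the speed of light

96.1 km/s = 0.000320555 c and 38000 m/s = 0.000126754 c.
0.000320555 − 0.000126754 ≈ 0.000194 c.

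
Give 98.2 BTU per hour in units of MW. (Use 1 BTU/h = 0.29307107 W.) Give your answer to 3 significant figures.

2.88 × 10^-5 MW

1 BTU per hour = 2.93071 × 10^-7 MW.
So 98.2 × 2.93071 × 10^-7 ≈ 2.88 × 10^-5 MW.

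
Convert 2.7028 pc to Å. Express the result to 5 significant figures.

8.3400e+26 angstroms

1 parsec = 3.08568e+26 Å.
So 2.7028 × 3.08568e+26 ≈ 8.3400e+26 Å.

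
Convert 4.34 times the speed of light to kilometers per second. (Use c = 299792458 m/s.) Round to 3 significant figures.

1.30e+6 km/s

1 c = 299792 km/s.
4.34 × 299792 ≈ 1.30e+6 km/s.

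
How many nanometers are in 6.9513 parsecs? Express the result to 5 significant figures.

2.1449e+26 nanometers

1 pc = 3.08568e+25 nm.
Then 6.9513 × 3.08568e+25 ≈ 2.1449e+26 nm.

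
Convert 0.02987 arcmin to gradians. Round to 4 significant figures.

1 arcminute = 0.0185185 grad.
So 0.02987 × 0.0185185 ≈ 0.0005531 grad.

0.0005531 grad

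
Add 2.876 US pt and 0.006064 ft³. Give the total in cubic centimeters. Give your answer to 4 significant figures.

2.876 US pt = 1360.86 cm³ and 0.006064 ft³ = 171.713 cm³.
1360.86 + 171.713 ≈ 1533 cm³.

1533 cm³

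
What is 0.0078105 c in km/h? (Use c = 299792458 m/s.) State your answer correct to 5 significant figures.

1 speed of light = 1.07925e+9 kilometers per hour.
Thus 0.0078105 × 1.07925e+9 ≈ 8.4295e+6 km/h.

8.4295e+6 kilometers per hour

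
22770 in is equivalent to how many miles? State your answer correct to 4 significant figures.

0.3594 mi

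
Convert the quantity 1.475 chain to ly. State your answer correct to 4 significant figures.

3.136 × 10^-15 light-years

1 chain = 2.12635 × 10^-15 light-years.
Thus 1.475 × 2.12635 × 10^-15 ≈ 3.136 × 10^-15 ly.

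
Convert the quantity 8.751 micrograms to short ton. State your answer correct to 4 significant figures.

1 μg = 1.10231 × 10^-12 short tons.
Then 8.751 × 1.10231 × 10^-12 ≈ 9.646 × 10^-12 short ton.

9.646 × 10^-12 short tons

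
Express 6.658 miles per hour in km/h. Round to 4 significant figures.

10.72 kilometers per hour

1 mph = 1.609344 kilometers per hour.
So 6.658 × 1.609344 ≈ 10.72 km/h.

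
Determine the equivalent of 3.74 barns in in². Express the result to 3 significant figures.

5.80 × 10^-25 in²

1 barn = 1.55000 × 10^-25 square inches.
Thus 3.74 × 1.55000 × 10^-25 ≈ 5.80 × 10^-25 in².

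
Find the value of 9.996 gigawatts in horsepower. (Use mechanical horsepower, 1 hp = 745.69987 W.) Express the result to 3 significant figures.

1.34 × 10^7 horsepower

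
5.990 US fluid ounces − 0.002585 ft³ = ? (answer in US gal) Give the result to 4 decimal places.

5.990 US fl oz = 0.0467969 US gal and 0.002585 ft³ = 0.0193371 US gal.
0.0467969 − 0.0193371 ≈ 0.0275 US gal.

0.0275 US gal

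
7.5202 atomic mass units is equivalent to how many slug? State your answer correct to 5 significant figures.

8.5567e-28 slugs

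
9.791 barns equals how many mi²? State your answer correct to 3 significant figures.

1 barn = 3.86102e-35 square miles.
Then 9.791 × 3.86102e-35 ≈ 3.78e-34 mi².

3.78e-34 mi²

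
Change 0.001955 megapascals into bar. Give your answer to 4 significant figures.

1 megapascal = 10.0000 bar.
0.001955 × 10.0000 ≈ 0.01955 bar.

0.01955 bar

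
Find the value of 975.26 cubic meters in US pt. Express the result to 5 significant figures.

1 cubic meter = 2113.38 US pt.
So 975.26 × 2113.38 ≈ 2.0611 × 10^6 US pt.

2.0611 × 10^6 US pt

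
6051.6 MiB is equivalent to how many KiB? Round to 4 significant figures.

1 MiB = 1024.00 kibibytes.
Then 6051.6 × 1024.00 ≈ 6.197 × 10^6 KiB.

6.197 × 10^6 kibibytes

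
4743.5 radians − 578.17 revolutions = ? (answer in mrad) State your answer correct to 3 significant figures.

1.11e+6 mrad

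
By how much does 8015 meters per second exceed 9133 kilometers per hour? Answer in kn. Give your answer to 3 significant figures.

10600 kn

8015 m/s = 15579.9 kn and 9133 km/h = 4931.43 kn.
15579.9 − 4931.43 ≈ 10600 kn.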